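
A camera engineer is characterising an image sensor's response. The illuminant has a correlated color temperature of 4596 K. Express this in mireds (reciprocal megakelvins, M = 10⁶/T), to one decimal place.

M = 10⁶ / 4596 = 217.581 → 217.6 mireds.

217.6 mireds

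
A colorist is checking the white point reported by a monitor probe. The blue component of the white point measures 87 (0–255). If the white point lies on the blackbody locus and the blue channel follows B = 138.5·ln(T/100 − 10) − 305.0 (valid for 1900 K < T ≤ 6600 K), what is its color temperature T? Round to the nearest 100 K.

ln(t − 10) = (87 + 305.0) / 138.5 = 2.8303.
t − 10 = e^2.8303 = 16.951, so t = 26.951.
T = 100·t = 2695 K → 2700 K to the nearest 100 K.

2700 K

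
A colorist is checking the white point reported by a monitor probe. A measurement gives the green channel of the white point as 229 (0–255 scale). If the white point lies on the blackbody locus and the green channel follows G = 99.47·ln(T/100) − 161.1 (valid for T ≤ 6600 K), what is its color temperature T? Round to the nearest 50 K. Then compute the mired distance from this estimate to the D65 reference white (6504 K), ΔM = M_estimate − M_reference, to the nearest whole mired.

+44 mireds

ln t = (229 + 161.1) / 99.47 = 3.9218.
t = e^3.9218 = 50.491.
T = 100·t = 5049 K → 5050 K to the nearest 50 K.
M_estimate = 10⁶/5050 = 198.02; M_reference = 10⁶/6504 = 153.75.
ΔM = 198.02 − 153.75 = 44.27 → +44 mireds.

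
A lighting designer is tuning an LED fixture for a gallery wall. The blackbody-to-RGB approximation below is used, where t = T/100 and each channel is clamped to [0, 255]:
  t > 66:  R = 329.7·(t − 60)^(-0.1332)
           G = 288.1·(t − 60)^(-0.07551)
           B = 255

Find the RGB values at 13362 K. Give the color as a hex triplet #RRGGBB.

#BAD0FF

t = 13362/100 = 133.62; the t > 66 branch applies.
R = 329.7·(133.62 − 60)^(-0.1332) = 329.7·73.62^(-0.1332) = 329.7·0.56405 = 185.967.
G = 288.1·(133.62 − 60)^(-0.07551) = 288.1·73.62^(-0.07551) = 288.1·0.72281 = 208.241.
B = 255 by definition for t > 66.
Rounded: (186, 208, 255).
In hex: #BAD0FF.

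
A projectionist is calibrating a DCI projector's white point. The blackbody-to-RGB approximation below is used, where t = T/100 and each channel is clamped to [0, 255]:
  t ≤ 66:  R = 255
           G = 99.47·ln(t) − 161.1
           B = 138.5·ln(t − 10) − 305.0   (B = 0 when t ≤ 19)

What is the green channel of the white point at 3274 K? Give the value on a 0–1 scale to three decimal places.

0.729

t = 3274/100 = 32.74; the t ≤ 66 branch applies.
G = 99.47·ln 32.74 − 161.1 = 99.47·3.4886 − 161.1 = 185.911.
On a 0–1 scale: 185.911/255 = 0.7291 → 0.729.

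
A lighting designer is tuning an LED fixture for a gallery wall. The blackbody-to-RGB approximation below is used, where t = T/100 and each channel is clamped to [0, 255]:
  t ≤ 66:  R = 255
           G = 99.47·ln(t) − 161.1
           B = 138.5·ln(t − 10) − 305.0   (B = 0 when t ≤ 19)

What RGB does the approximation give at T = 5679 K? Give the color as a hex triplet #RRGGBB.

t = 5679/100 = 56.79; the t ≤ 66 branch applies.
R = 255 by definition for t ≤ 66.
G = 99.47·ln 56.79 − 161.1 = 99.47·4.0394 − 161.1 = 240.695.
B = 138.5·ln(56.79 − 10) − 305.0 = 138.5·ln 46.79 − 305.0 = 138.5·3.8457 − 305.0 = 227.625.
Rounded: (255, 241, 228).
In hex: #FFF1E4.

#FFF1E4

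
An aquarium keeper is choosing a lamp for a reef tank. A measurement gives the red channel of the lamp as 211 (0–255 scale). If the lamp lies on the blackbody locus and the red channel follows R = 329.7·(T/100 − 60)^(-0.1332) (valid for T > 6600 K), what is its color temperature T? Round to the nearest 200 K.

8800 K

(t − 60)^(-0.1332) = 211/329.7 = 0.63998.
t − 60 = 0.63998^(1/-0.1332) = 0.63998^(-7.508) = 28.525, so t = 88.525.
T = 100·t = 8853 K → 8800 K to the nearest 200 K.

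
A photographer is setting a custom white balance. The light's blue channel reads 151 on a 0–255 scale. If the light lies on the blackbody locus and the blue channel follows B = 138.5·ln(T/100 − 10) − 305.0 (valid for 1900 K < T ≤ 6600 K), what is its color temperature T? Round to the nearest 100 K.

3700 K

ln(t − 10) = (151 + 305.0) / 138.5 = 3.2924.
t − 10 = e^3.2924 = 26.908, so t = 36.908.
T = 100·t = 3691 K → 3700 K to the nearest 100 K.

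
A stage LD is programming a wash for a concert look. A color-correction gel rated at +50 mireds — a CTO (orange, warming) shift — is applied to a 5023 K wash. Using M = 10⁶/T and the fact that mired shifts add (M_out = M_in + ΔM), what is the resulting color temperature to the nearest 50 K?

M_in = 10⁶/5023 = 199.08 mireds.
M_out = 199.08 + (+50) = 249.08 mireds.
T_out = 10⁶/249.08 = 4014.7 K → 4000 K.

4000 K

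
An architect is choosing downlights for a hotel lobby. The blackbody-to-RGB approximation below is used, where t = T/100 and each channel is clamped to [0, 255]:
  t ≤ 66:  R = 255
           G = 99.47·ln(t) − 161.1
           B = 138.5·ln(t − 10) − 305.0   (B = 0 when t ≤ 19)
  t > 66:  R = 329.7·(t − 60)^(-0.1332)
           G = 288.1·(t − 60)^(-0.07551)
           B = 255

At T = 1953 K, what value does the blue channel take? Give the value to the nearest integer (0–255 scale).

7

t = 1953/100 = 19.53; the t ≤ 66 branch applies.
B = 138.5·ln(19.53 − 10) − 305.0 = 138.5·ln 9.53 − 305.0 = 138.5·2.2544 − 305.0 = 7.241.
Rounded: 7.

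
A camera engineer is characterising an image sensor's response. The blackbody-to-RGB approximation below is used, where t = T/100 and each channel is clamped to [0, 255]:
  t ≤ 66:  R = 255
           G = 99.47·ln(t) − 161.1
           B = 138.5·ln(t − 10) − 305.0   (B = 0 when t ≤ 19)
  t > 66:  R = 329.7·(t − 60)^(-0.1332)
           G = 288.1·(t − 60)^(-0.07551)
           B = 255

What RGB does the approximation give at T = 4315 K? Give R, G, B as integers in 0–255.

t = 4315/100 = 43.15; the t ≤ 66 branch applies.
R = 255 by definition for t ≤ 66.
G = 99.47·ln 43.15 − 161.1 = 99.47·3.7647 − 161.1 = 213.373.
B = 138.5·ln(43.15 − 10) − 305.0 = 138.5·ln 33.15 − 305.0 = 138.5·3.5010 − 305.0 = 179.894.
Rounded: (255, 213, 180).

R=255, G=213, B=180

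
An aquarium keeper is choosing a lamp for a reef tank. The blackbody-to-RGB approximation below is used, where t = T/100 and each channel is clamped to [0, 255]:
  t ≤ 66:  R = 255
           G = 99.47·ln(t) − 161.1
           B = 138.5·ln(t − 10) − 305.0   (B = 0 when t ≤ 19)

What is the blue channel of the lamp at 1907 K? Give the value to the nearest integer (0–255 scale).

0

t = 1907/100 = 19.07; the t ≤ 66 branch applies.
B = 138.5·ln(19.07 − 10) − 305.0 = 138.5·ln 9.07 − 305.0 = 138.5·2.2050 − 305.0 = 0.389.
Rounded: 0.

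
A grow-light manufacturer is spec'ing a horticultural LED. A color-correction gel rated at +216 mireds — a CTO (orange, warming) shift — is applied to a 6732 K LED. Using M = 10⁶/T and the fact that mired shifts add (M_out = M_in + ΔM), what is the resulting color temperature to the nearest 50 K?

2750 K

M_in = 10⁶/6732 = 148.54 mireds.
M_out = 148.54 + (+216) = 364.54 mireds.
T_out = 10⁶/364.54 = 2743.2 K → 2750 K.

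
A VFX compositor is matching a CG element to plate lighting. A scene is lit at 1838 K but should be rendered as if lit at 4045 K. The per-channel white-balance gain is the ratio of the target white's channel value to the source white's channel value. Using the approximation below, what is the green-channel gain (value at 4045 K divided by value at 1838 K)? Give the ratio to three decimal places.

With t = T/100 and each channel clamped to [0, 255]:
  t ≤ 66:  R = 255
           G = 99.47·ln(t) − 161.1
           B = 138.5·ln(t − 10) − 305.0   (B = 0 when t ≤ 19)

1.611

At 1838 K (t = 18.38):
  G = 99.47·ln 18.38 − 161.1 = 99.47·2.9113 − 161.1 = 128.483.
At 4045 K (t = 40.45):
  G = 99.47·ln 40.45 − 161.1 = 99.47·3.7001 − 161.1 = 206.946.
Gain = 206.946 / 128.483 = 1.6107 → 1.611.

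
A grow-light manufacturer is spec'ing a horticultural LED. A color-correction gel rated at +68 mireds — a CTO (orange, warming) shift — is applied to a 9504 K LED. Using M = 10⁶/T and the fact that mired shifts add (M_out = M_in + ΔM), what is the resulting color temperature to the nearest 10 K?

M_in = 10⁶/9504 = 105.22 mireds.
M_out = 105.22 + (+68) = 173.22 mireds.
T_out = 10⁶/173.22 = 5773.0 K → 5770 K.

5770 K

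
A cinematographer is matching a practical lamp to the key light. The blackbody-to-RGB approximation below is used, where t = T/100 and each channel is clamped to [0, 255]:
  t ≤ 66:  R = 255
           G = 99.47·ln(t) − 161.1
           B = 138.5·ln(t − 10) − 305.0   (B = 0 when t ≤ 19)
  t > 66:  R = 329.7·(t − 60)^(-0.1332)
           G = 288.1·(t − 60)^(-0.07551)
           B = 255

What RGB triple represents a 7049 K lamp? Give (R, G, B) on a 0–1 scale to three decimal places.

t = 7049/100 = 70.49; the t > 66 branch applies.
R = 329.7·(70.49 − 60)^(-0.1332) = 329.7·10.49^(-0.1332) = 329.7·0.73119 = 241.075.
G = 288.1·(70.49 − 60)^(-0.07551) = 288.1·10.49^(-0.07551) = 288.1·0.83738 = 241.248.
B = 255 by definition for t > 66.
Dividing each by 255: (0.9454, 0.9461, 1.0000) → (0.945, 0.946, 1.000).

(0.945, 0.946, 1.000)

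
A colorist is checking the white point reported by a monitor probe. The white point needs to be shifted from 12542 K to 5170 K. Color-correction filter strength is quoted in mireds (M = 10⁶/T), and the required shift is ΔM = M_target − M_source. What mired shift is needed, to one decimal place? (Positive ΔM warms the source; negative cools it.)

+113.7 mireds

M_source = 10⁶/12542 = 79.732; M_target = 10⁶/5170 = 193.424.
ΔM = 193.424 − 79.732 = 113.691 → +113.7 mireds, a warming shift.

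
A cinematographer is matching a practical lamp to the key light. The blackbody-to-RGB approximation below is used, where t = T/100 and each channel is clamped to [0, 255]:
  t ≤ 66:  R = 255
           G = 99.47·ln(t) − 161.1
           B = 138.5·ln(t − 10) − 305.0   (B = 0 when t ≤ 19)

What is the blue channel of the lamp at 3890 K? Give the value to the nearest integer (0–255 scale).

161

t = 3890/100 = 38.9; the t ≤ 66 branch applies.
B = 138.5·ln(38.9 − 10) − 305.0 = 138.5·ln 28.9 − 305.0 = 138.5·3.3638 − 305.0 = 160.892.
Rounded: 161.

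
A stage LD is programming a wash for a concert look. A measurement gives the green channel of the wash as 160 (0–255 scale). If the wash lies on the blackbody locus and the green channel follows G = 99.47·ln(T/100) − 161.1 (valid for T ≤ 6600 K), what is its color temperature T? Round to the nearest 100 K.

2500 K

ln t = (160 + 161.1) / 99.47 = 3.2281.
t = e^3.2281 = 25.232.
T = 100·t = 2523 K → 2500 K to the nearest 100 K.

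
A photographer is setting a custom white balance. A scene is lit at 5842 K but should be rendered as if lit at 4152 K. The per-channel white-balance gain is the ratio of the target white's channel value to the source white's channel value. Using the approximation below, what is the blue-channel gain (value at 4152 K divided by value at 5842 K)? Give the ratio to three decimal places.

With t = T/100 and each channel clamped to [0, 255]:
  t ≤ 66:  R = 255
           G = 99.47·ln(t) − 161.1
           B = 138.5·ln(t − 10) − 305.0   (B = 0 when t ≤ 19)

0.744

At 5842 K (t = 58.42):
  B = 138.5·ln(58.42 − 10) − 305.0 = 138.5·ln 48.42 − 305.0 = 138.5·3.8799 − 305.0 = 232.368.
At 4152 K (t = 41.52):
  B = 138.5·ln(41.52 − 10) − 305.0 = 138.5·ln 31.52 − 305.0 = 138.5·3.4506 − 305.0 = 172.911.
Gain = 172.911 / 232.368 = 0.7441 → 0.744.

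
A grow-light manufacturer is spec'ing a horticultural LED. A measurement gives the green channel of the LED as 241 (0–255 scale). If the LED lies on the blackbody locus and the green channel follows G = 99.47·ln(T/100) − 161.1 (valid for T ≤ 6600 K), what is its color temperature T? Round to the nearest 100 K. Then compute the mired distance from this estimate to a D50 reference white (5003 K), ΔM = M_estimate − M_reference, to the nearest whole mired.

ln t = (241 + 161.1) / 99.47 = 4.0424.
t = e^4.0424 = 56.964.
T = 100·t = 5696 K → 5700 K to the nearest 100 K.
M_estimate = 10⁶/5700 = 175.44; M_reference = 10⁶/5003 = 199.88.
ΔM = 175.44 − 199.88 = -24.44 → -24 mireds.

-24 mireds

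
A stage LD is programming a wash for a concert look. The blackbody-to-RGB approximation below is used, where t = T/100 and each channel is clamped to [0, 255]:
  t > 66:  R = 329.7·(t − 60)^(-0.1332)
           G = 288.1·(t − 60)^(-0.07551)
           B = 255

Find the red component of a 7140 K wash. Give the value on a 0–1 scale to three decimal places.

t = 7140/100 = 71.4; the t > 66 branch applies.
R = 329.7·(71.4 − 60)^(-0.1332) = 329.7·11.4^(-0.1332) = 329.7·0.72314 = 238.418.
On a 0–1 scale: 238.418/255 = 0.9350 → 0.935.

0.935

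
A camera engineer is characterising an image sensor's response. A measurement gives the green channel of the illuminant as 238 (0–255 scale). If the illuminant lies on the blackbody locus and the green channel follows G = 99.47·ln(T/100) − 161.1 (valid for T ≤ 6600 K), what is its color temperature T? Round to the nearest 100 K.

ln t = (238 + 161.1) / 99.47 = 4.0123.
t = e^4.0123 = 55.272.
T = 100·t = 5527 K → 5500 K to the nearest 100 K.

5500 K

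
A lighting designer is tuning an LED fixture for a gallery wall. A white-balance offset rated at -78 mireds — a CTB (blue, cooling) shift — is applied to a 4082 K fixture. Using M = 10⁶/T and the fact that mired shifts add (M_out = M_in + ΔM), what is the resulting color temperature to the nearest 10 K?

5990 K

M_in = 10⁶/4082 = 244.98 mireds.
M_out = 244.98 + (-78) = 166.98 mireds.
T_out = 10⁶/166.98 = 5988.8 K → 5990 K.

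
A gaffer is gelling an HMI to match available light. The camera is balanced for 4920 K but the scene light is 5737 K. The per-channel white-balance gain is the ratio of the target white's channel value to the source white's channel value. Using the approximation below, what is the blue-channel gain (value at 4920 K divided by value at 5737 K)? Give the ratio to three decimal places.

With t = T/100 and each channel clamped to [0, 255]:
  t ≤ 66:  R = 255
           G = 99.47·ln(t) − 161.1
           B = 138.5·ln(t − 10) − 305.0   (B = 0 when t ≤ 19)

At 5737 K (t = 57.37):
  B = 138.5·ln(57.37 − 10) − 305.0 = 138.5·ln 47.37 − 305.0 = 138.5·3.8580 − 305.0 = 229.331.
At 4920 K (t = 49.2):
  B = 138.5·ln(49.2 − 10) − 305.0 = 138.5·ln 39.2 − 305.0 = 138.5·3.6687 − 305.0 = 203.112.
Gain = 203.112 / 229.331 = 0.8857 → 0.886.

0.886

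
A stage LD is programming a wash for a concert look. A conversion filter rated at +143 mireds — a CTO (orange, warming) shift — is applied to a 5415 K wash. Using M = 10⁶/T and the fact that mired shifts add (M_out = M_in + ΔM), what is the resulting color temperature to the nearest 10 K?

3050 K

M_in = 10⁶/5415 = 184.67 mireds.
M_out = 184.67 + (+143) = 327.67 mireds.
T_out = 10⁶/327.67 = 3051.8 K → 3050 K.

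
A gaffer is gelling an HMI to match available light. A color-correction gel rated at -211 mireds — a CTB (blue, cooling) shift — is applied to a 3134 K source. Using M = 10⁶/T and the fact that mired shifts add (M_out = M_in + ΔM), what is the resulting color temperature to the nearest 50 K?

9250 K

M_in = 10⁶/3134 = 319.08 mireds.
M_out = 319.08 + (-211) = 108.08 mireds.
T_out = 10⁶/108.08 = 9252.3 K → 9250 K.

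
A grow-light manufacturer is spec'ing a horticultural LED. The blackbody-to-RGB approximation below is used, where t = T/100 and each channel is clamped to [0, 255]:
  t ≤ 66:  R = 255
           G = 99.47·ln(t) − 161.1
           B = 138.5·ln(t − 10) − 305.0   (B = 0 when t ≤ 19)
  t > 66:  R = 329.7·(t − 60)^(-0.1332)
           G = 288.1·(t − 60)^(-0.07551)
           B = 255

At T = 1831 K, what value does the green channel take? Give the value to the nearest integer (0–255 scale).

128

t = 1831/100 = 18.31; the t ≤ 66 branch applies.
G = 99.47·ln 18.31 − 161.1 = 99.47·2.9074 − 161.1 = 128.104.
Rounded: 128.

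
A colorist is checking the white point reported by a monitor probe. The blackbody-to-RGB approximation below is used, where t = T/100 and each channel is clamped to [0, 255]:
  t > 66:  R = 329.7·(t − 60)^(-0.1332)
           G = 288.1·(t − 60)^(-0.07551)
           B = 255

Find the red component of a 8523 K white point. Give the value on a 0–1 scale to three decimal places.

0.841

t = 8523/100 = 85.23; the t > 66 branch applies.
R = 329.7·(85.23 − 60)^(-0.1332) = 329.7·25.23^(-0.1332) = 329.7·0.65053 = 214.478.
On a 0–1 scale: 214.478/255 = 0.8411 → 0.841.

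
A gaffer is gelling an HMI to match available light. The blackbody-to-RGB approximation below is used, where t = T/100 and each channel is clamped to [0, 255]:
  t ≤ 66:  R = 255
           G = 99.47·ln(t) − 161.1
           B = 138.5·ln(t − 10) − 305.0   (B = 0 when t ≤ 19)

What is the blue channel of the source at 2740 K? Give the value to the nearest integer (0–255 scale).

91

t = 2740/100 = 27.4; the t ≤ 66 branch applies.
B = 138.5·ln(27.4 − 10) − 305.0 = 138.5·ln 17.4 − 305.0 = 138.5·2.8565 − 305.0 = 90.621.
Rounded: 91.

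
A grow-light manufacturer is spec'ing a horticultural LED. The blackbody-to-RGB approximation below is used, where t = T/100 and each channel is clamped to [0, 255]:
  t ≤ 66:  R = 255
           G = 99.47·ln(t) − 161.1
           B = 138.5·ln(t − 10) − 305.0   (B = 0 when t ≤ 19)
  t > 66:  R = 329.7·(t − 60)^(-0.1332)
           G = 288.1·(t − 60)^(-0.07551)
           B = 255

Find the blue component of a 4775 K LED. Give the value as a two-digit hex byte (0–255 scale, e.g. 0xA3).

0xC6

t = 4775/100 = 47.75; the t ≤ 66 branch applies.
B = 138.5·ln(47.75 − 10) − 305.0 = 138.5·ln 37.75 − 305.0 = 138.5·3.6310 − 305.0 = 197.891.
Rounded: 198; in hex, 0xC6.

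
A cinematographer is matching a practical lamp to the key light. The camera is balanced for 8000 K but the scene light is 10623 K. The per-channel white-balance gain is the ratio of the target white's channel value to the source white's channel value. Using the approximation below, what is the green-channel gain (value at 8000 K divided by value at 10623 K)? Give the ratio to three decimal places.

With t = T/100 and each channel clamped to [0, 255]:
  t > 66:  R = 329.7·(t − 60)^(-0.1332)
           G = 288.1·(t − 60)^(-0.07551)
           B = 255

1.065

At 10623 K (t = 106.23):
  G = 288.1·(106.23 − 60)^(-0.07551) = 288.1·46.23^(-0.07551) = 288.1·0.74865 = 215.687.
At 8000 K (t = 80):
  G = 288.1·(80 − 60)^(-0.07551) = 288.1·20^(-0.07551) = 288.1·0.79755 = 229.775.
Gain = 229.775 / 215.687 = 1.0653 → 1.065.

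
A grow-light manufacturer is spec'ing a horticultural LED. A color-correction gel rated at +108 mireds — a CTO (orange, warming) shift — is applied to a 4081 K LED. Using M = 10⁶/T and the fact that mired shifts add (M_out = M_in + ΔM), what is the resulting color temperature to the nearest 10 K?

M_in = 10⁶/4081 = 245.04 mireds.
M_out = 245.04 + (+108) = 353.04 mireds.
T_out = 10⁶/353.04 = 2832.6 K → 2830 K.

2830 K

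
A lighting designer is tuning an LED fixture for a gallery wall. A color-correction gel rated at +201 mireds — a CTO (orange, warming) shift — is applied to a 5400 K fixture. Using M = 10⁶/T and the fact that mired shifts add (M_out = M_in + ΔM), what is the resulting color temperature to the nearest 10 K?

2590 K

M_in = 10⁶/5400 = 185.19 mireds.
M_out = 185.19 + (+201) = 386.19 mireds.
T_out = 10⁶/386.19 = 2589.4 K → 2590 K.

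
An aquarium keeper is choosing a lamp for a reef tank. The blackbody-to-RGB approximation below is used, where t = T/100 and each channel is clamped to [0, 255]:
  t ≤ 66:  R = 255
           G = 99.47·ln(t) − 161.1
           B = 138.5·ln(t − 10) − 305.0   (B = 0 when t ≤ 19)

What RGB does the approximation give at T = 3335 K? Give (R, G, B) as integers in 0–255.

t = 3335/100 = 33.35; the t ≤ 66 branch applies.
R = 255 by definition for t ≤ 66.
G = 99.47·ln 33.35 − 161.1 = 99.47·3.5071 − 161.1 = 187.747.
B = 138.5·ln(33.35 − 10) − 305.0 = 138.5·ln 23.35 − 305.0 = 138.5·3.1506 − 305.0 = 131.358.
Rounded: (255, 188, 131).

(255, 188, 131)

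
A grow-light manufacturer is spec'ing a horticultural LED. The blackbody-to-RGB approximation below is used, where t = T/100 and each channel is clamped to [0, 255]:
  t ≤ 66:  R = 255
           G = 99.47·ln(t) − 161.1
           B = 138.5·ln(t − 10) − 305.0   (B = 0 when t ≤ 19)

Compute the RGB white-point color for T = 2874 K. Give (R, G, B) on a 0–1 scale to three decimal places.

(1.000, 0.678, 0.396)

t = 2874/100 = 28.74; the t ≤ 66 branch applies.
R = 255 by definition for t ≤ 66.
G = 99.47·ln 28.74 − 161.1 = 99.47·3.3583 − 161.1 = 172.949.
B = 138.5·ln(28.74 − 10) − 305.0 = 138.5·ln 18.74 − 305.0 = 138.5·2.9307 − 305.0 = 100.896.
Dividing each by 255: (1.0000, 0.6782, 0.3957) → (1.000, 0.678, 0.396).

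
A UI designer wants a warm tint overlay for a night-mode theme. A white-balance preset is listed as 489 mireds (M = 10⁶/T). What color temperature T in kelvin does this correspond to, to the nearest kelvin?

T = 10⁶ / 489 = 2044.99 K → 2045 K.

2045 K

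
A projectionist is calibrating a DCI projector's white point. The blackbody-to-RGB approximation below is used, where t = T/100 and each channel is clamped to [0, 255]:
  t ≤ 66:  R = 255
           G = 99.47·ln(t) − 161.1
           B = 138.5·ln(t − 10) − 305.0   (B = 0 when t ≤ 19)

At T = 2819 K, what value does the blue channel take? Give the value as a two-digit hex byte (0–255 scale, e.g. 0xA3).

0x61

t = 2819/100 = 28.19; the t ≤ 66 branch applies.
B = 138.5·ln(28.19 − 10) − 305.0 = 138.5·ln 18.19 − 305.0 = 138.5·2.9009 − 305.0 = 96.771.
Rounded: 97; in hex, 0x61.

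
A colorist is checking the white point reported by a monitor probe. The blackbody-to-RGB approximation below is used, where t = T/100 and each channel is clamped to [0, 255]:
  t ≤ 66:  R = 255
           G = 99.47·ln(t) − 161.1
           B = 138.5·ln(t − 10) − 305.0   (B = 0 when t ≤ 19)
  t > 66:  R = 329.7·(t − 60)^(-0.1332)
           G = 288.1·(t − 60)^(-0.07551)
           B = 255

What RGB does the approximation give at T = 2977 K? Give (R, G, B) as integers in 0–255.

(255, 176, 108)

t = 2977/100 = 29.77; the t ≤ 66 branch applies.
R = 255 by definition for t ≤ 66.
G = 99.47·ln 29.77 − 161.1 = 99.47·3.3935 − 161.1 = 176.452.
B = 138.5·ln(29.77 − 10) − 305.0 = 138.5·ln 19.77 − 305.0 = 138.5·2.9842 − 305.0 = 108.307.
Rounded: (255, 176, 108).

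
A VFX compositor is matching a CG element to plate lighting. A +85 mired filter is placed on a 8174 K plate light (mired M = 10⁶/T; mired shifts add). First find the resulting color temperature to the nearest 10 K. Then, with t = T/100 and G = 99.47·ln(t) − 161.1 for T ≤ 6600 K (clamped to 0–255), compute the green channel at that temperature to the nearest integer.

224

M_in = 10⁶/8174 = 122.34; M_out = 122.34 + (+85) = 207.34.
T_out = 10⁶/207.34 = 4823.0 K → 4820 K; t = 48.2.
G = 99.47·ln 48.2 − 161.1 = 99.47·3.8754 − 161.1 = 224.382.
Rounded: 224.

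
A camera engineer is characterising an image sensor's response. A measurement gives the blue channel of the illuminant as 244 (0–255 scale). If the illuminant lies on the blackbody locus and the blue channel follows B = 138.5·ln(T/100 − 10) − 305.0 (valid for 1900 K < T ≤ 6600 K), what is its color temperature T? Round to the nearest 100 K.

ln(t − 10) = (244 + 305.0) / 138.5 = 3.9639.
t − 10 = e^3.9639 = 52.662, so t = 62.662.
T = 100·t = 6266 K → 6300 K to the nearest 100 K.

6300 K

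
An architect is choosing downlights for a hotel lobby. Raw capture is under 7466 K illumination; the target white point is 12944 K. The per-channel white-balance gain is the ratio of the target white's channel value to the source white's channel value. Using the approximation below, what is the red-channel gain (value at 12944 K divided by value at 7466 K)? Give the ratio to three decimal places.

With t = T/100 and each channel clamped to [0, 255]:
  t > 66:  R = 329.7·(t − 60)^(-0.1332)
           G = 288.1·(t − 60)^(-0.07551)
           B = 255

0.813

At 7466 K (t = 74.66):
  R = 329.7·(74.66 − 60)^(-0.1332) = 329.7·14.66^(-0.1332) = 329.7·0.69931 = 230.563.
At 12944 K (t = 129.44):
  R = 329.7·(129.44 − 60)^(-0.1332) = 329.7·69.44^(-0.1332) = 329.7·0.56846 = 187.420.
Gain = 187.420 / 230.563 = 0.8129 → 0.813.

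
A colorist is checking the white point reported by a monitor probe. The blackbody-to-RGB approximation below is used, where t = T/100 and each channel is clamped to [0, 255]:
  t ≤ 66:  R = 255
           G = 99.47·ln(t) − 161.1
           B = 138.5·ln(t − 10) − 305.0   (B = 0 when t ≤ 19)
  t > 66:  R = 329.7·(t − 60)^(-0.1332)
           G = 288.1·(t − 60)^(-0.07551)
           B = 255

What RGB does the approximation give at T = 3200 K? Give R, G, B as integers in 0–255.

t = 3200/100 = 32; the t ≤ 66 branch applies.
R = 255 by definition for t ≤ 66.
G = 99.47·ln 32 − 161.1 = 99.47·3.4657 − 161.1 = 183.637.
B = 138.5·ln(32 − 10) − 305.0 = 138.5·ln 22 − 305.0 = 138.5·3.0910 − 305.0 = 123.109.
Rounded: (255, 184, 123).

R=255, G=184, B=123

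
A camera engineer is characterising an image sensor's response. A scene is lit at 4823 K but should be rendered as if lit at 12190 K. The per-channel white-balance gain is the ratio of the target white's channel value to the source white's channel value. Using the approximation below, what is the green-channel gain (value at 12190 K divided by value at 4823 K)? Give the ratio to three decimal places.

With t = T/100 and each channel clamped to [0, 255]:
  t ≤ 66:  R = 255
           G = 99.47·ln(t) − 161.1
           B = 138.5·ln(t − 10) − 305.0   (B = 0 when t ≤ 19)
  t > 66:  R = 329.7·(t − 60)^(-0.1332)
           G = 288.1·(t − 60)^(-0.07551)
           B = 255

0.940

At 4823 K (t = 48.23):
  G = 99.47·ln 48.23 − 161.1 = 99.47·3.8760 − 161.1 = 224.444.
At 12190 K (t = 121.9):
  G = 288.1·(121.9 − 60)^(-0.07551) = 288.1·61.9^(-0.07551) = 288.1·0.73233 = 210.986.
Gain = 210.986 / 224.444 = 0.9400 → 0.940.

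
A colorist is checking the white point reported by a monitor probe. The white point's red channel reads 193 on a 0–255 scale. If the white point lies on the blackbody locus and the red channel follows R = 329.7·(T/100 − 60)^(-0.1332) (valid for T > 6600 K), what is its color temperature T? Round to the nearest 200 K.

11600 K

(t − 60)^(-0.1332) = 193/329.7 = 0.58538.
t − 60 = 0.58538^(1/-0.1332) = 0.58538^(-7.508) = 55.713, so t = 115.713.
T = 100·t = 11571 K → 11600 K to the nearest 200 K.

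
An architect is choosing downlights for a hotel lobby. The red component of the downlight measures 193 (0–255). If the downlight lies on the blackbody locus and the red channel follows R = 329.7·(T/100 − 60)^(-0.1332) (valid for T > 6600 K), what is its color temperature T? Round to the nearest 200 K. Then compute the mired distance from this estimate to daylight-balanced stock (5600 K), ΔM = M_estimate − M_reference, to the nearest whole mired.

(t − 60)^(-0.1332) = 193/329.7 = 0.58538.
t − 60 = 0.58538^(1/-0.1332) = 0.58538^(-7.508) = 55.713, so t = 115.713.
T = 100·t = 11571 K → 11600 K to the nearest 200 K.
M_estimate = 10⁶/11600 = 86.21; M_reference = 10⁶/5600 = 178.57.
ΔM = 86.21 − 178.57 = -92.36 → -92 mireds.

-92 mireds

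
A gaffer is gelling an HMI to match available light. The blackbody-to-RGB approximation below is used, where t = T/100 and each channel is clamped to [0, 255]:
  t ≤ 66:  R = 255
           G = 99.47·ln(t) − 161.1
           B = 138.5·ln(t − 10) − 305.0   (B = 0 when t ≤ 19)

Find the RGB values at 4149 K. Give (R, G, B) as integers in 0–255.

t = 4149/100 = 41.49; the t ≤ 66 branch applies.
R = 255 by definition for t ≤ 66.
G = 99.47·ln 41.49 − 161.1 = 99.47·3.7255 − 161.1 = 209.471.
B = 138.5·ln(41.49 − 10) − 305.0 = 138.5·ln 31.49 − 305.0 = 138.5·3.4497 − 305.0 = 172.779.
Rounded: (255, 209, 173).

(255, 209, 173)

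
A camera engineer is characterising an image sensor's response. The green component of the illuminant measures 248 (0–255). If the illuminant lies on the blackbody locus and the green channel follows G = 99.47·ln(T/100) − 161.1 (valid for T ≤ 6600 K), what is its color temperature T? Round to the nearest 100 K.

ln t = (248 + 161.1) / 99.47 = 4.1128.
t = e^4.1128 = 61.117.
T = 100·t = 6112 K → 6100 K to the nearest 100 K.

6100 K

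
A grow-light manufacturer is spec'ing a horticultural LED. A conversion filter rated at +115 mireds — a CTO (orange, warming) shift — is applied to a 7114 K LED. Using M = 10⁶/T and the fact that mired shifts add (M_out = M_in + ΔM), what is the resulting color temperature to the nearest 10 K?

3910 K

M_in = 10⁶/7114 = 140.57 mireds.
M_out = 140.57 + (+115) = 255.57 mireds.
T_out = 10⁶/255.57 = 3912.9 K → 3910 K.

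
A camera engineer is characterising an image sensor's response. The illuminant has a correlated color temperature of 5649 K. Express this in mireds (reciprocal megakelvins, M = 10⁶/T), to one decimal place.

177.0 mireds

M = 10⁶ / 5649 = 177.022 → 177.0 mireds.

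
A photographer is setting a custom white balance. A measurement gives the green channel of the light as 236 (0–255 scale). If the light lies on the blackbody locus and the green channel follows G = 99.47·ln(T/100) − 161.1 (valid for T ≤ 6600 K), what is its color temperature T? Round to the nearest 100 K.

5400 K

ln t = (236 + 161.1) / 99.47 = 3.9922.
t = e^3.9922 = 54.172.
T = 100·t = 5417 K → 5400 K to the nearest 100 K.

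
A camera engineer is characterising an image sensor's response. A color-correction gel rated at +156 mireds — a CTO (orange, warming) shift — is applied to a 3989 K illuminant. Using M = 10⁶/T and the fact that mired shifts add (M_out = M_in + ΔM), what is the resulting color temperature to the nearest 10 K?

M_in = 10⁶/3989 = 250.69 mireds.
M_out = 250.69 + (+156) = 406.69 mireds.
T_out = 10⁶/406.69 = 2458.9 K → 2460 K.

2460 K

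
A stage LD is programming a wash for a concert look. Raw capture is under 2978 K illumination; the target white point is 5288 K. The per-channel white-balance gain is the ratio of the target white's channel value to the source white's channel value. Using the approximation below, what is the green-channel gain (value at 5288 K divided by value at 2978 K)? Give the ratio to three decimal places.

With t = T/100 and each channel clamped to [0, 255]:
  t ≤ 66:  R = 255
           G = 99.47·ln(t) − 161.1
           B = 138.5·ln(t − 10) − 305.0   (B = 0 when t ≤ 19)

At 2978 K (t = 29.78):
  G = 99.47·ln 29.78 − 161.1 = 99.47·3.3938 − 161.1 = 176.485.
At 5288 K (t = 52.88):
  G = 99.47·ln 52.88 − 161.1 = 99.47·3.9680 − 161.1 = 233.599.
Gain = 233.599 / 176.485 = 1.3236 → 1.324.

1.324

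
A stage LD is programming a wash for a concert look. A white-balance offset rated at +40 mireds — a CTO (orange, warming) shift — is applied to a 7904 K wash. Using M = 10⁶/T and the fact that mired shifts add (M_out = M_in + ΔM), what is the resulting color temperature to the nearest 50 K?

M_in = 10⁶/7904 = 126.52 mireds.
M_out = 126.52 + (+40) = 166.52 mireds.
T_out = 10⁶/166.52 = 6005.3 K → 6000 K.

6000 K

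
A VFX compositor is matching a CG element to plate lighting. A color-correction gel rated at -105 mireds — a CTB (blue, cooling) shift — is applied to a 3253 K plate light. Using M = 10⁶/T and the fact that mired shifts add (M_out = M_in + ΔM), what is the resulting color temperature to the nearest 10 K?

4940 K

M_in = 10⁶/3253 = 307.41 mireds.
M_out = 307.41 + (-105) = 202.41 mireds.
T_out = 10⁶/202.41 = 4940.5 K → 4940 K.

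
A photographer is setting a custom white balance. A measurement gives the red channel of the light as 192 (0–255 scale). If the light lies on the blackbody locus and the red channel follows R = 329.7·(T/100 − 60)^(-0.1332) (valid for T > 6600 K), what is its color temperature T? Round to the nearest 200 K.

(t − 60)^(-0.1332) = 192/329.7 = 0.58235.
t − 60 = 0.58235^(1/-0.1332) = 0.58235^(-7.508) = 57.929, so t = 117.929.
T = 100·t = 11793 K → 11800 K to the nearest 200 K.

11800 K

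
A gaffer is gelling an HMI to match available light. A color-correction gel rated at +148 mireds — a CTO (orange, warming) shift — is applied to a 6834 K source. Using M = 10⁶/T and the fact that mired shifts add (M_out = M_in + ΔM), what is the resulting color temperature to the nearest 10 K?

M_in = 10⁶/6834 = 146.33 mireds.
M_out = 146.33 + (+148) = 294.33 mireds.
T_out = 10⁶/294.33 = 3397.6 K → 3400 K.

3400 K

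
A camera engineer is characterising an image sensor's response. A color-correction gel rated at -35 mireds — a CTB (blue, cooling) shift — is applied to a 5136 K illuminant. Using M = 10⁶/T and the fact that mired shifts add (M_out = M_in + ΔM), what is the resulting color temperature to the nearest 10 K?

M_in = 10⁶/5136 = 194.70 mireds.
M_out = 194.70 + (-35) = 159.70 mireds.
T_out = 10⁶/159.70 = 6261.6 K → 6260 K.

6260 K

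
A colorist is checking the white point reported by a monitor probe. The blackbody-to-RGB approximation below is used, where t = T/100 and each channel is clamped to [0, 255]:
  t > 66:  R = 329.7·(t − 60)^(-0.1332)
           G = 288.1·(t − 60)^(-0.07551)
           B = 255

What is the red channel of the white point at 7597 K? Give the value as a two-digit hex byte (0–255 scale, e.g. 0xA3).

t = 7597/100 = 75.97; the t > 66 branch applies.
R = 329.7·(75.97 − 60)^(-0.1332) = 329.7·15.97^(-0.1332) = 329.7·0.69138 = 227.950.
Rounded: 228; in hex, 0xE4.

0xE4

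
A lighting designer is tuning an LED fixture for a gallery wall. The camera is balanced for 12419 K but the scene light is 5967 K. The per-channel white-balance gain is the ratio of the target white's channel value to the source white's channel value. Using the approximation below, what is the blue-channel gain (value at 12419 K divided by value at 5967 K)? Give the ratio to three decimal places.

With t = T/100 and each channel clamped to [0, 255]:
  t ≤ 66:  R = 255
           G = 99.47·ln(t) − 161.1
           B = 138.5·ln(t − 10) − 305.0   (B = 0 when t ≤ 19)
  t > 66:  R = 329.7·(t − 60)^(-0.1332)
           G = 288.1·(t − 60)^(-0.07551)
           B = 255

1.081

At 5967 K (t = 59.67):
  B = 138.5·ln(59.67 − 10) − 305.0 = 138.5·ln 49.67 − 305.0 = 138.5·3.9054 − 305.0 = 235.898.
At 12419 K (t = 124.19):
  B = 255 by definition for t > 66.
Gain = 255.000 / 235.898 = 1.0810 → 1.081.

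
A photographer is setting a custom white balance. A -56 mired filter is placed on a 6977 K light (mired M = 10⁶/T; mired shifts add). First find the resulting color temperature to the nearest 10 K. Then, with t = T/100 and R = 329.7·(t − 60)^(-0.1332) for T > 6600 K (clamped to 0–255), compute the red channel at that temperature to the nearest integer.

194

M_in = 10⁶/6977 = 143.33; M_out = 143.33 + (-56) = 87.33.
T_out = 10⁶/87.33 = 11451.1 K → 11450 K; t = 114.5.
R = 329.7·(114.5 − 60)^(-0.1332) = 329.7·54.5^(-0.1332) = 329.7·0.58710 = 193.567.
Rounded: 194.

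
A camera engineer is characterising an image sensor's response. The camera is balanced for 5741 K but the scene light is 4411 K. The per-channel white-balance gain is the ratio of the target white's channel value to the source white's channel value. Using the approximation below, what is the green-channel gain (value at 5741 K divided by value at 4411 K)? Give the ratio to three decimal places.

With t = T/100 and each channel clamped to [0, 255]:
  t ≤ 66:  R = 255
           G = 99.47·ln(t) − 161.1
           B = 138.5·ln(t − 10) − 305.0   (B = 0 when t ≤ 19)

1.122

At 4411 K (t = 44.11):
  G = 99.47·ln 44.11 − 161.1 = 99.47·3.7867 − 161.1 = 215.562.
At 5741 K (t = 57.41):
  G = 99.47·ln 57.41 − 161.1 = 99.47·4.0502 − 161.1 = 241.775.
Gain = 241.775 / 215.562 = 1.1216 → 1.122.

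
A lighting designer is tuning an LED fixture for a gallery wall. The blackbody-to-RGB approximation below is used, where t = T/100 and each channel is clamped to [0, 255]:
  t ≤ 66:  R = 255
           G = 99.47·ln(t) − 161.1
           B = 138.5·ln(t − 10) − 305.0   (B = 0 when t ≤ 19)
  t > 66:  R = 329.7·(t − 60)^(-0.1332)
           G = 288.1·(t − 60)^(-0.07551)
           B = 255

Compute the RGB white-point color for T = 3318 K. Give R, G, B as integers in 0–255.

R=255, G=187, B=130

t = 3318/100 = 33.18; the t ≤ 66 branch applies.
R = 255 by definition for t ≤ 66.
G = 99.47·ln 33.18 − 161.1 = 99.47·3.5019 − 161.1 = 187.239.
B = 138.5·ln(33.18 − 10) − 305.0 = 138.5·ln 23.18 − 305.0 = 138.5·3.1433 − 305.0 = 130.346.
Rounded: (255, 187, 130).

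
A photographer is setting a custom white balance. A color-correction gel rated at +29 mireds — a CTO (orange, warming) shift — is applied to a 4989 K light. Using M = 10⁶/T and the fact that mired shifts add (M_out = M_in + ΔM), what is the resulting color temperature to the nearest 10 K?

M_in = 10⁶/4989 = 200.44 mireds.
M_out = 200.44 + (+29) = 229.44 mireds.
T_out = 10⁶/229.44 = 4358.4 K → 4360 K.

4360 K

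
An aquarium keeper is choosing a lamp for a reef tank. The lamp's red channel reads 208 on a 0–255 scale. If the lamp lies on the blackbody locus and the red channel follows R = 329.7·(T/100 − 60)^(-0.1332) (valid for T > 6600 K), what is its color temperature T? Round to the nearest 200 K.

(t − 60)^(-0.1332) = 208/329.7 = 0.63088.
t − 60 = 0.63088^(1/-0.1332) = 0.63088^(-7.508) = 31.763, so t = 91.763.
T = 100·t = 9176 K → 9200 K to the nearest 200 K.

9200 K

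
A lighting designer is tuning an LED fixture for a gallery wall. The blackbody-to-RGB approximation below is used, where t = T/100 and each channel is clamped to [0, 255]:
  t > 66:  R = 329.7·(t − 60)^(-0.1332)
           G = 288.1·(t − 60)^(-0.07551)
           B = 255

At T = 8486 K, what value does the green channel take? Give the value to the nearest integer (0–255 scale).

t = 8486/100 = 84.86; the t > 66 branch applies.
G = 288.1·(84.86 − 60)^(-0.07551) = 288.1·24.86^(-0.07551) = 288.1·0.78456 = 226.032.
Rounded: 226.

226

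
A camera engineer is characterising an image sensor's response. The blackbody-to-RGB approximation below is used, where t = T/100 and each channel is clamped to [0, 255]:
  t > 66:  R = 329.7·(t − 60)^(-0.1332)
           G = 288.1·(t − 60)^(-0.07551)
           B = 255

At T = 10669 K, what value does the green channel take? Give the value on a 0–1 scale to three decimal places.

0.845

t = 10669/100 = 106.69; the t > 66 branch applies.
G = 288.1·(106.69 − 60)^(-0.07551) = 288.1·46.69^(-0.07551) = 288.1·0.74810 = 215.526.
On a 0–1 scale: 215.526/255 = 0.8452 → 0.845.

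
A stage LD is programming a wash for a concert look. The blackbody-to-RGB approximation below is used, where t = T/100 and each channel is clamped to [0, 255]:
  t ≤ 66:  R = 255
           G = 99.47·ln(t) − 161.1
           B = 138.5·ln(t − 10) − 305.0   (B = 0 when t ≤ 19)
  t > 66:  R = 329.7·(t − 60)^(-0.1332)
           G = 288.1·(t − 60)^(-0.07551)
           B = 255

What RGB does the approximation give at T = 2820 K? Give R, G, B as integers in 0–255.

R=255, G=171, B=97

t = 2820/100 = 28.2; the t ≤ 66 branch applies.
R = 255 by definition for t ≤ 66.
G = 99.47·ln 28.2 − 161.1 = 99.47·3.3393 − 161.1 = 171.062.
B = 138.5·ln(28.2 − 10) − 305.0 = 138.5·ln 18.2 − 305.0 = 138.5·2.9014 − 305.0 = 96.847.
Rounded: (255, 171, 97).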